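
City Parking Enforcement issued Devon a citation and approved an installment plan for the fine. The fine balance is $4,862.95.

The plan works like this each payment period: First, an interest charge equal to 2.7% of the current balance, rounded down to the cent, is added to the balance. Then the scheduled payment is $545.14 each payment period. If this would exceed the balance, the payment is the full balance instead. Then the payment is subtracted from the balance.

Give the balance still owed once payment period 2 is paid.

$4,024.08

Payment period 1: opening $4,862.95; interest $131.29 → $4,994.24; payment $545.14; balance $4,449.10
Payment period 2: opening $4,449.10; interest $120.12 → $4,569.22; payment $545.14; balance $4,024.08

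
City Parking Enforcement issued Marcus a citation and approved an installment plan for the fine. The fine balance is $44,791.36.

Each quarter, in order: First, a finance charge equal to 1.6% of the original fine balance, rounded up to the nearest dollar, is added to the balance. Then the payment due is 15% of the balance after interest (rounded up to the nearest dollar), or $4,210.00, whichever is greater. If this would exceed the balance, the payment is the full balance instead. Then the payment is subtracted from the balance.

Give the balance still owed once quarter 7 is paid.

$14,843.36

Quarter 1: opening $44,791.36; interest $717.00 → $45,508.36; payment $6,827.00; balance $38,681.36
Quarter 2: opening $38,681.36; interest $717.00 → $39,398.36; payment $5,910.00; balance $33,488.36
Quarter 3: opening $33,488.36; interest $717.00 → $34,205.36; payment $5,131.00; balance $29,074.36
Quarter 4: opening $29,074.36; interest $717.00 → $29,791.36; payment $4,469.00; balance $25,322.36
Quarter 5: opening $25,322.36; interest $717.00 → $26,039.36; payment $4,210.00; balance $21,829.36
Quarter 6: opening $21,829.36; interest $717.00 → $22,546.36; payment $4,210.00; balance $18,336.36
Quarter 7: opening $18,336.36; interest $717.00 → $19,053.36; payment $4,210.00; balance $14,843.36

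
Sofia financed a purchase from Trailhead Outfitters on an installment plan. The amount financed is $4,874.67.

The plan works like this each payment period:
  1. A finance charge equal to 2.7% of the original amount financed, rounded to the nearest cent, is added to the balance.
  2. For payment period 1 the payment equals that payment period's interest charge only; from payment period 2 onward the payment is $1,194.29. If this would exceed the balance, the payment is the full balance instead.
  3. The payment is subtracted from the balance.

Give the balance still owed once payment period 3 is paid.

$2,749.33

# | Opening | Interest | Payment | End bal
1 | $4,874.67 | $131.62 | $131.62 | $4,874.67
2 | $4,874.67 | $131.62 | $1,194.29 | $3,812.00
3 | $3,812.00 | $131.62 | $1,194.29 | $2,749.33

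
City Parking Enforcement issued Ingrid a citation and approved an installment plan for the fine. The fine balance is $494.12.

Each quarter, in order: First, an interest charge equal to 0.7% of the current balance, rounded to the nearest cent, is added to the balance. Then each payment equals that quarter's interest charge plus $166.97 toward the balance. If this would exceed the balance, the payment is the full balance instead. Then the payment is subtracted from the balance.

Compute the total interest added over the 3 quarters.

Quarter 1: opening $494.12; interest $3.46 → $497.58; payment $170.43; balance $327.15
Quarter 2: opening $327.15; interest $2.29 → $329.44; payment $169.26; balance $160.18
Quarter 3: opening $160.18; interest $1.12 → $161.30; payment $161.30; balance $0.00
Total interest: $3.46 + $2.29 + $1.12 = $6.87

$6.87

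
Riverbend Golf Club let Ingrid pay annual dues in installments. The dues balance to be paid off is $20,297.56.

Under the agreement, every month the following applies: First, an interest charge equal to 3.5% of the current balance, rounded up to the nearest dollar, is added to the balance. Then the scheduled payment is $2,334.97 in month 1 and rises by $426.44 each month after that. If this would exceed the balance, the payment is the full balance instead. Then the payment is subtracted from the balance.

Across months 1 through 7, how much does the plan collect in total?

Month 1: $20,297.56 +$711.00 interest = $21,008.56; pay $2,334.97 → $18,673.59
Month 2: $18,673.59 +$654.00 interest = $19,327.59; pay $2,761.41 → $16,566.18
Month 3: $16,566.18 +$580.00 interest = $17,146.18; pay $3,187.85 → $13,958.33
Month 4: $13,958.33 +$489.00 interest = $14,447.33; pay $3,614.29 → $10,833.04
Month 5: $10,833.04 +$380.00 interest = $11,213.04; pay $4,040.73 → $7,172.31
Month 6: $7,172.31 +$252.00 interest = $7,424.31; pay $4,467.17 → $2,957.14
Month 7: $2,957.14 +$104.00 interest = $3,061.14; pay $3,061.14 → $0.00
Total paid: $23,467.56

$23,467.56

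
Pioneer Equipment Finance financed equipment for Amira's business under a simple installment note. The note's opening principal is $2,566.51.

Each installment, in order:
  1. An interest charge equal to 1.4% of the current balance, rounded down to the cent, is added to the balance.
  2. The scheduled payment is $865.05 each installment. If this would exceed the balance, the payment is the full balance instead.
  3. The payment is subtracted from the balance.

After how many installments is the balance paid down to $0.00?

4

Installment 1: opening $2,566.51; interest $35.93 → $2,602.44; payment $865.05; balance $1,737.39
Installment 2: opening $1,737.39; interest $24.32 → $1,761.71; payment $865.05; balance $896.66
Installment 3: opening $896.66; interest $12.55 → $909.21; payment $865.05; balance $44.16
Installment 4: opening $44.16; interest $0.61 → $44.77; payment $44.77; balance $0.00
Balance reaches $0.00 in installment 4.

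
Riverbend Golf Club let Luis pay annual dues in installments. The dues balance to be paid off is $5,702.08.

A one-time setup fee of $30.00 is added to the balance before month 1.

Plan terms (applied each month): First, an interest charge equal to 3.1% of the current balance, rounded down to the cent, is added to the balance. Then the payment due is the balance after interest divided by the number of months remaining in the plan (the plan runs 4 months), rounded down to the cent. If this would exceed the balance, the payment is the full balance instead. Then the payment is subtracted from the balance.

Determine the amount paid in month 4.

$1,619.15

Month 1: opening $5,732.08; interest $177.69 → $5,909.77; payment $1,477.44; balance $4,432.33
Month 2: opening $4,432.33; interest $137.40 → $4,569.73; payment $1,523.24; balance $3,046.49
Month 3: opening $3,046.49; interest $94.44 → $3,140.93; payment $1,570.46; balance $1,570.47
Month 4: opening $1,570.47; interest $48.68 → $1,619.15; payment $1,619.15; balance $0.00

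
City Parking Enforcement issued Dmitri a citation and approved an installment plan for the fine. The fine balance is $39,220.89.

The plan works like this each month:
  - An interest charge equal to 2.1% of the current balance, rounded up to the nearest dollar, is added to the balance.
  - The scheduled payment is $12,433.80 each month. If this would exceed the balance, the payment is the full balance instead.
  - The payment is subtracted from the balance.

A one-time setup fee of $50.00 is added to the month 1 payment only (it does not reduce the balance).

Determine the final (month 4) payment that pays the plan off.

$3,731.49

Month 1: opening $39,220.89; interest $824.00 → $40,044.89; payment $12,433.80 (+ $50.00 fee); balance $27,611.09
Month 2: opening $27,611.09; interest $580.00 → $28,191.09; payment $12,433.80; balance $15,757.29
Month 3: opening $15,757.29; interest $331.00 → $16,088.29; payment $12,433.80; balance $3,654.49
Month 4: opening $3,654.49; interest $77.00 → $3,731.49; payment $3,731.49; balance $0.00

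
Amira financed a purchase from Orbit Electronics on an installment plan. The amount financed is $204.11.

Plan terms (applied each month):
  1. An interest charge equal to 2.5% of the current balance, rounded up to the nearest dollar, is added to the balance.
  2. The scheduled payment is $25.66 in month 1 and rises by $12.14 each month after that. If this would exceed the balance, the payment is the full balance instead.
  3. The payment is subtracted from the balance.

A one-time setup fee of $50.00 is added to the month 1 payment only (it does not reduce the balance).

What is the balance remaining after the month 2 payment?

# | Opening | Interest | Payment | Fee | End bal
1 | $204.11 | $6.00 | $25.66 | $50.00 | $184.45
2 | $184.45 | $5.00 | $37.80 | — | $151.65

$151.65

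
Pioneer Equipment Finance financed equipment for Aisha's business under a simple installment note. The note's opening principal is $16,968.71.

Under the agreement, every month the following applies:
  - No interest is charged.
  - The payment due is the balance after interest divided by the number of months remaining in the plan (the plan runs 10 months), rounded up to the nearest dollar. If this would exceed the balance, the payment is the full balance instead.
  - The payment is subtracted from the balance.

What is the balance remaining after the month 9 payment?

Month 1: $16,968.71 − $1,697.00 → $15,271.71
Month 2: $15,271.71 − $1,697.00 → $13,574.71
Month 3: $13,574.71 − $1,697.00 → $11,877.71
Month 4: $11,877.71 − $1,697.00 → $10,180.71
Month 5: $10,180.71 − $1,697.00 → $8,483.71
Month 6: $8,483.71 − $1,697.00 → $6,786.71
Month 7: $6,786.71 − $1,697.00 → $5,089.71
Month 8: $5,089.71 − $1,697.00 → $3,392.71
Month 9: $3,392.71 − $1,697.00 → $1,695.71

$1,695.71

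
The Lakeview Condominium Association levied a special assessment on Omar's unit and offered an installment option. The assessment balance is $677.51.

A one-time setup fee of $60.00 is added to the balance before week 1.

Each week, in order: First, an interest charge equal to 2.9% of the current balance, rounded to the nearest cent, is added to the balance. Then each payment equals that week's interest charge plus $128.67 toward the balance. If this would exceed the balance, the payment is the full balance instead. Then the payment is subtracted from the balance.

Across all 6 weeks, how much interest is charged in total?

Week 1: opening $737.51; interest $21.39 → $758.90; payment $150.06; balance $608.84
Week 2: opening $608.84; interest $17.66 → $626.50; payment $146.33; balance $480.17
Week 3: opening $480.17; interest $13.92 → $494.09; payment $142.59; balance $351.50
Week 4: opening $351.50; interest $10.19 → $361.69; payment $138.86; balance $222.83
Week 5: opening $222.83; interest $6.46 → $229.29; payment $135.13; balance $94.16
Week 6: opening $94.16; interest $2.73 → $96.89; payment $96.89; balance $0.00
Total interest: $21.39 + $17.66 + $13.92 + $10.19 + $6.46 + $2.73 = $72.35

$72.35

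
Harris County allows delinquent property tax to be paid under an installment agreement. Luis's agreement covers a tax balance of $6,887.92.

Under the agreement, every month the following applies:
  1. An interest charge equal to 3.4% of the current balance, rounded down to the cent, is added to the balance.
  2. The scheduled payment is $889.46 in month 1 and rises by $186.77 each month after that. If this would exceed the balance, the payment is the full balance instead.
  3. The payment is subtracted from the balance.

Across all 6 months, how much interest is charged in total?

# | Opening | Interest | Payment | End bal
1 | $6,887.92 | $234.18 | $889.46 | $6,232.64
2 | $6,232.64 | $211.90 | $1,076.23 | $5,368.31
3 | $5,368.31 | $182.52 | $1,263.00 | $4,287.83
4 | $4,287.83 | $145.78 | $1,449.77 | $2,983.84
5 | $2,983.84 | $101.45 | $1,636.54 | $1,448.75
6 | $1,448.75 | $49.25 | $1,498.00 | $0.00
Total interest: $234.18 + $211.90 + $182.52 + $145.78 + $101.45 + $49.25 = $925.08

$925.08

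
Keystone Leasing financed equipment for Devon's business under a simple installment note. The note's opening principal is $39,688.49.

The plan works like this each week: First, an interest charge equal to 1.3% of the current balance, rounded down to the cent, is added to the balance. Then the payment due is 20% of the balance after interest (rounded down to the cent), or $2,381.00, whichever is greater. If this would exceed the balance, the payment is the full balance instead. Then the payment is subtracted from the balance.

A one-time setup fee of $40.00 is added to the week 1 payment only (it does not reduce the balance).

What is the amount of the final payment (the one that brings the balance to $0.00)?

$2,154.85

Week 1: opening $39,688.49; interest $515.95 → $40,204.44; payment $8,040.88 (+ $40.00 fee); balance $32,163.56
Week 2: opening $32,163.56; interest $418.12 → $32,581.68; payment $6,516.33; balance $26,065.35
Week 3: opening $26,065.35; interest $338.84 → $26,404.19; payment $5,280.83; balance $21,123.36
Week 4: opening $21,123.36; interest $274.60 → $21,397.96; payment $4,279.59; balance $17,118.37
Week 5: opening $17,118.37; interest $222.53 → $17,340.90; payment $3,468.18; balance $13,872.72
Week 6: opening $13,872.72; interest $180.34 → $14,053.06; payment $2,810.61; balance $11,242.45
Week 7: opening $11,242.45; interest $146.15 → $11,388.60; payment $2,381.00; balance $9,007.60
Week 8: opening $9,007.60; interest $117.09 → $9,124.69; payment $2,381.00; balance $6,743.69
Week 9: opening $6,743.69; interest $87.66 → $6,831.35; payment $2,381.00; balance $4,450.35
Week 10: opening $4,450.35; interest $57.85 → $4,508.20; payment $2,381.00; balance $2,127.20
Week 11: opening $2,127.20; interest $27.65 → $2,154.85; payment $2,154.85; balance $0.00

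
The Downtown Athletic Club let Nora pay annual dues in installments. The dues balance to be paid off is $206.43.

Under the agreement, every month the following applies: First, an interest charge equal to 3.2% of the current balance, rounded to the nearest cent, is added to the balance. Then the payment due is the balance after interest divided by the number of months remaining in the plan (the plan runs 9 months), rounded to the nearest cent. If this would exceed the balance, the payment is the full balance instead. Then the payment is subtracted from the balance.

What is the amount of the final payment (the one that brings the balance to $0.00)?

$30.45

Month 1: opening $206.43; interest $6.61 → $213.04; payment $23.67; balance $189.37
Month 2: opening $189.37; interest $6.06 → $195.43; payment $24.43; balance $171.00
Month 3: opening $171.00; interest $5.47 → $176.47; payment $25.21; balance $151.26
Month 4: opening $151.26; interest $4.84 → $156.10; payment $26.02; balance $130.08
Month 5: opening $130.08; interest $4.16 → $134.24; payment $26.85; balance $107.39
Month 6: opening $107.39; interest $3.44 → $110.83; payment $27.71; balance $83.12
Month 7: opening $83.12; interest $2.66 → $85.78; payment $28.59; balance $57.19
Month 8: opening $57.19; interest $1.83 → $59.02; payment $29.51; balance $29.51
Month 9: opening $29.51; interest $0.94 → $30.45; payment $30.45; balance $0.00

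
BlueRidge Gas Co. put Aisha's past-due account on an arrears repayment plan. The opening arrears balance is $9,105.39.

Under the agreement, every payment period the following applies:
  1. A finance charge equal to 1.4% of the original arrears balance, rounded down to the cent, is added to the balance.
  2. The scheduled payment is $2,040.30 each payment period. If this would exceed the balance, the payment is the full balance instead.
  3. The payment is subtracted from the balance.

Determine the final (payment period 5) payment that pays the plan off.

$1,581.54

# | Opening | Interest | Payment | End bal
1 | $9,105.39 | $127.47 | $2,040.30 | $7,192.56
2 | $7,192.56 | $127.47 | $2,040.30 | $5,279.73
3 | $5,279.73 | $127.47 | $2,040.30 | $3,366.90
4 | $3,366.90 | $127.47 | $2,040.30 | $1,454.07
5 | $1,454.07 | $127.47 | $1,581.54 | $0.00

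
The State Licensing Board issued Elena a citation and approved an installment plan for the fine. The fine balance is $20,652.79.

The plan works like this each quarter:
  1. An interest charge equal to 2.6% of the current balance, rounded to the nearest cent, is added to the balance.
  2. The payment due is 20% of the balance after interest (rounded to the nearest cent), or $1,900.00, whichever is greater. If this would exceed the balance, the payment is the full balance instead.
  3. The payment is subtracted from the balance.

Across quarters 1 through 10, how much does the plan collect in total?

$23,079.57

Quarter 1: opening $20,652.79; interest $536.97 → $21,189.76; payment $4,237.95; balance $16,951.81
Quarter 2: opening $16,951.81; interest $440.75 → $17,392.56; payment $3,478.51; balance $13,914.05
Quarter 3: opening $13,914.05; interest $361.77 → $14,275.82; payment $2,855.16; balance $11,420.66
Quarter 4: opening $11,420.66; interest $296.94 → $11,717.60; payment $2,343.52; balance $9,374.08
Quarter 5: opening $9,374.08; interest $243.73 → $9,617.81; payment $1,923.56; balance $7,694.25
Quarter 6: opening $7,694.25; interest $200.05 → $7,894.30; payment $1,900.00; balance $5,994.30
Quarter 7: opening $5,994.30; interest $155.85 → $6,150.15; payment $1,900.00; balance $4,250.15
Quarter 8: opening $4,250.15; interest $110.50 → $4,360.65; payment $1,900.00; balance $2,460.65
Quarter 9: opening $2,460.65; interest $63.98 → $2,524.63; payment $1,900.00; balance $624.63
Quarter 10: opening $624.63; interest $16.24 → $640.87; payment $640.87; balance $0.00
Total paid: $23,079.57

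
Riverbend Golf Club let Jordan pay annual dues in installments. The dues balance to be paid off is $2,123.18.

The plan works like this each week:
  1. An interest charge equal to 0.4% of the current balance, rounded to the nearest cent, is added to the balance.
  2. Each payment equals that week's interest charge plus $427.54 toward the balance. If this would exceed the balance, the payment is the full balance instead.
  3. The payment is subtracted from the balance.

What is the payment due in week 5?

$414.67

Week 1: opening $2,123.18; interest $8.49 → $2,131.67; payment $436.03; balance $1,695.64
Week 2: opening $1,695.64; interest $6.78 → $1,702.42; payment $434.32; balance $1,268.10
Week 3: opening $1,268.10; interest $5.07 → $1,273.17; payment $432.61; balance $840.56
Week 4: opening $840.56; interest $3.36 → $843.92; payment $430.90; balance $413.02
Week 5: opening $413.02; interest $1.65 → $414.67; payment $414.67; balance $0.00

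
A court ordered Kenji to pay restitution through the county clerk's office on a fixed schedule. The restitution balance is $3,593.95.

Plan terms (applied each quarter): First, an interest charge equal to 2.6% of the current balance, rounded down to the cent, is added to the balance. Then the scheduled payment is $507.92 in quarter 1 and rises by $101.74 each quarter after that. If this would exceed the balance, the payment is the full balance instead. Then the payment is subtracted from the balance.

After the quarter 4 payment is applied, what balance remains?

# | Opening | Interest | Payment | End bal
1 | $3,593.95 | $93.44 | $507.92 | $3,179.47
2 | $3,179.47 | $82.66 | $609.66 | $2,652.47
3 | $2,652.47 | $68.96 | $711.40 | $2,010.03
4 | $2,010.03 | $52.26 | $813.14 | $1,249.15

$1,249.15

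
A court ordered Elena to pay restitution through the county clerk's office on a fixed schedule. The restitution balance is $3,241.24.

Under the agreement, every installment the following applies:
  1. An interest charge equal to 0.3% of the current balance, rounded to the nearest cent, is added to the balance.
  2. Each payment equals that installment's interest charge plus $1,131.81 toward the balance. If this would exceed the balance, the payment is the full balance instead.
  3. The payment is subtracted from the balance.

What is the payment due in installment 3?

Installment 1: opening $3,241.24; interest $9.72 → $3,250.96; payment $1,141.53; balance $2,109.43
Installment 2: opening $2,109.43; interest $6.33 → $2,115.76; payment $1,138.14; balance $977.62
Installment 3: opening $977.62; interest $2.93 → $980.55; payment $980.55; balance $0.00

$980.55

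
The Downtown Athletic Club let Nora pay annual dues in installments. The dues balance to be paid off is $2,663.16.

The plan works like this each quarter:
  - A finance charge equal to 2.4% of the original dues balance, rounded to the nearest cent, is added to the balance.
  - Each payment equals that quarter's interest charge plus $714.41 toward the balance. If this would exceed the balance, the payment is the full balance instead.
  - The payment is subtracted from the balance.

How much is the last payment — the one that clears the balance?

# | Opening | Interest | Payment | End bal
1 | $2,663.16 | $63.92 | $778.33 | $1,948.75
2 | $1,948.75 | $63.92 | $778.33 | $1,234.34
3 | $1,234.34 | $63.92 | $778.33 | $519.93
4 | $519.93 | $63.92 | $583.85 | $0.00

$583.85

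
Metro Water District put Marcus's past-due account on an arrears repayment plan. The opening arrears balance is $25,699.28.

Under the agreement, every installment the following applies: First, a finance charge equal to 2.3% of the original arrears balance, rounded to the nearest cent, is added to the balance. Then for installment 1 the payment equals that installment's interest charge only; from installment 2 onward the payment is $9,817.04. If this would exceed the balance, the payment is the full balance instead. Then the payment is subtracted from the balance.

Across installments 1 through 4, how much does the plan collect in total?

# | Opening | Interest | Payment | End bal
1 | $25,699.28 | $591.08 | $591.08 | $25,699.28
2 | $25,699.28 | $591.08 | $9,817.04 | $16,473.32
3 | $16,473.32 | $591.08 | $9,817.04 | $7,247.36
4 | $7,247.36 | $591.08 | $7,838.44 | $0.00
Total paid: $28,063.60

$28,063.60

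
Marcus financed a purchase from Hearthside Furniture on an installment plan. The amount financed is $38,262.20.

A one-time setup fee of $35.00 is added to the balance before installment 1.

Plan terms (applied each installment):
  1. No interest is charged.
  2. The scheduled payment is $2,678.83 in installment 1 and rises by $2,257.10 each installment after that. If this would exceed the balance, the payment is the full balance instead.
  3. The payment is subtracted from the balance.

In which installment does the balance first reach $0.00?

Installment 1: opening $38,297.20; payment $2,678.83; balance $35,618.37
Installment 2: opening $35,618.37; payment $4,935.93; balance $30,682.44
Installment 3: opening $30,682.44; payment $7,193.03; balance $23,489.41
Installment 4: opening $23,489.41; payment $9,450.13; balance $14,039.28
Installment 5: opening $14,039.28; payment $11,707.23; balance $2,332.05
Installment 6: opening $2,332.05; payment $2,332.05; balance $0.00
Balance reaches $0.00 in installment 6.

6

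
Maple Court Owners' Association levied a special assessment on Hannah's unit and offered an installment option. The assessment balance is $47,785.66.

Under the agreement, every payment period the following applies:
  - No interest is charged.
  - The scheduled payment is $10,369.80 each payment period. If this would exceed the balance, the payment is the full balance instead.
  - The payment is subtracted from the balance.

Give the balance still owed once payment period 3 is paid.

Payment period 1: $47,785.66 − $10,369.80 → $37,415.86
Payment period 2: $37,415.86 − $10,369.80 → $27,046.06
Payment period 3: $27,046.06 − $10,369.80 → $16,676.26

$16,676.26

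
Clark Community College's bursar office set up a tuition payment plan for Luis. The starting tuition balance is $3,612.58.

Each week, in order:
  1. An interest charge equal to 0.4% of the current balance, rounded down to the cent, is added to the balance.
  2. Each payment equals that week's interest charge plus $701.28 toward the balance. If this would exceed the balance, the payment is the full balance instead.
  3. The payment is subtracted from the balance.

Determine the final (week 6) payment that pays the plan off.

Week 1: $3,612.58 +$14.45 interest = $3,627.03; pay $715.73 → $2,911.30
Week 2: $2,911.30 +$11.64 interest = $2,922.94; pay $712.92 → $2,210.02
Week 3: $2,210.02 +$8.84 interest = $2,218.86; pay $710.12 → $1,508.74
Week 4: $1,508.74 +$6.03 interest = $1,514.77; pay $707.31 → $807.46
Week 5: $807.46 +$3.22 interest = $810.68; pay $704.50 → $106.18
Week 6: $106.18 +$0.42 interest = $106.60; pay $106.60 → $0.00

$106.60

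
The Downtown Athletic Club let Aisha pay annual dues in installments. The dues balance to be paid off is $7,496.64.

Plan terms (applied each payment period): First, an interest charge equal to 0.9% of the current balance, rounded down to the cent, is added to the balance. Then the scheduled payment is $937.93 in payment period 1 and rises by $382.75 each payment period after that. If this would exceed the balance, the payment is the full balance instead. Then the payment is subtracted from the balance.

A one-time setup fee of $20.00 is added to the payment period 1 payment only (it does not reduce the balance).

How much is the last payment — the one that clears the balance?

$1,672.08

Payment period 1: $7,496.64 +$67.46 interest = $7,564.10; pay $937.93 (+ $20.00 fee) → $6,626.17
Payment period 2: $6,626.17 +$59.63 interest = $6,685.80; pay $1,320.68 → $5,365.12
Payment period 3: $5,365.12 +$48.28 interest = $5,413.40; pay $1,703.43 → $3,709.97
Payment period 4: $3,709.97 +$33.38 interest = $3,743.35; pay $2,086.18 → $1,657.17
Payment period 5: $1,657.17 +$14.91 interest = $1,672.08; pay $1,672.08 → $0.00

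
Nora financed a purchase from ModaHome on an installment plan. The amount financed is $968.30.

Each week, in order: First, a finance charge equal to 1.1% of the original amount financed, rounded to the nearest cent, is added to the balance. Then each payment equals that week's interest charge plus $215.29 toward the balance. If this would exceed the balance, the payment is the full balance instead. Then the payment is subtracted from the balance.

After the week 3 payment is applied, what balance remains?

$322.43

Week 1: $968.30 +$10.65 interest = $978.95; pay $225.94 → $753.01
Week 2: $753.01 +$10.65 interest = $763.66; pay $225.94 → $537.72
Week 3: $537.72 +$10.65 interest = $548.37; pay $225.94 → $322.43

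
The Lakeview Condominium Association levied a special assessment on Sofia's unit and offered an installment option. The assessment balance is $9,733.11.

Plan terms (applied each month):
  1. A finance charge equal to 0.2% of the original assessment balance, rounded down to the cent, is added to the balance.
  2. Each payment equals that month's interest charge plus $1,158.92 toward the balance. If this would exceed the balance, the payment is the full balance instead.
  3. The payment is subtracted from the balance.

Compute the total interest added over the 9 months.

Month 1: opening $9,733.11; interest $19.46 → $9,752.57; payment $1,178.38; balance $8,574.19
Month 2: opening $8,574.19; interest $19.46 → $8,593.65; payment $1,178.38; balance $7,415.27
Month 3: opening $7,415.27; interest $19.46 → $7,434.73; payment $1,178.38; balance $6,256.35
Month 4: opening $6,256.35; interest $19.46 → $6,275.81; payment $1,178.38; balance $5,097.43
Month 5: opening $5,097.43; interest $19.46 → $5,116.89; payment $1,178.38; balance $3,938.51
Month 6: opening $3,938.51; interest $19.46 → $3,957.97; payment $1,178.38; balance $2,779.59
Month 7: opening $2,779.59; interest $19.46 → $2,799.05; payment $1,178.38; balance $1,620.67
Month 8: opening $1,620.67; interest $19.46 → $1,640.13; payment $1,178.38; balance $461.75
Month 9: opening $461.75; interest $19.46 → $481.21; payment $481.21; balance $0.00
Total interest: $19.46 + $19.46 + $19.46 + $19.46 + $19.46 + $19.46 + $19.46 + $19.46 + $19.46 = $175.14

$175.14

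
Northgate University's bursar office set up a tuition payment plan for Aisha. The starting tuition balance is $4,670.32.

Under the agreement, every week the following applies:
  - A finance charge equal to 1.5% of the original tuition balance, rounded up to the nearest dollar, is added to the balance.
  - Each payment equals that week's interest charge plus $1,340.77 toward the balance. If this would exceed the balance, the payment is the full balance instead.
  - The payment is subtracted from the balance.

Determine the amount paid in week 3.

$1,411.77

Week 1: $4,670.32 +$71.00 interest = $4,741.32; pay $1,411.77 → $3,329.55
Week 2: $3,329.55 +$71.00 interest = $3,400.55; pay $1,411.77 → $1,988.78
Week 3: $1,988.78 +$71.00 interest = $2,059.78; pay $1,411.77 → $648.01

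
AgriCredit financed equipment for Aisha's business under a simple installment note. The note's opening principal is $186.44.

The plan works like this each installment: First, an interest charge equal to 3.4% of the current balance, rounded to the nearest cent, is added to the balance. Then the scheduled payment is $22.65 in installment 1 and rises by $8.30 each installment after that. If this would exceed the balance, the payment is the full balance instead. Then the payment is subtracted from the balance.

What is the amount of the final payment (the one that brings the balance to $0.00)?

# | Opening | Interest | Payment | End bal
1 | $186.44 | $6.34 | $22.65 | $170.13
2 | $170.13 | $5.78 | $30.95 | $144.96
3 | $144.96 | $4.93 | $39.25 | $110.64
4 | $110.64 | $3.76 | $47.55 | $66.85
5 | $66.85 | $2.27 | $55.85 | $13.27
6 | $13.27 | $0.45 | $13.72 | $0.00

$13.72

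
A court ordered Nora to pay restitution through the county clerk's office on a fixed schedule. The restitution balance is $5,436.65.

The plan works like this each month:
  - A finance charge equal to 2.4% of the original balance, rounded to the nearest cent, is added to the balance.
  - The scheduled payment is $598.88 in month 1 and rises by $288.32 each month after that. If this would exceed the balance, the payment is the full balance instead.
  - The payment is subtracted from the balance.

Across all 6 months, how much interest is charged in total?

# | Opening | Interest | Payment | End bal
1 | $5,436.65 | $130.48 | $598.88 | $4,968.25
2 | $4,968.25 | $130.48 | $887.20 | $4,211.53
3 | $4,211.53 | $130.48 | $1,175.52 | $3,166.49
4 | $3,166.49 | $130.48 | $1,463.84 | $1,833.13
5 | $1,833.13 | $130.48 | $1,752.16 | $211.45
6 | $211.45 | $130.48 | $341.93 | $0.00
Total interest: $130.48 + $130.48 + $130.48 + $130.48 + $130.48 + $130.48 = $782.88

$782.88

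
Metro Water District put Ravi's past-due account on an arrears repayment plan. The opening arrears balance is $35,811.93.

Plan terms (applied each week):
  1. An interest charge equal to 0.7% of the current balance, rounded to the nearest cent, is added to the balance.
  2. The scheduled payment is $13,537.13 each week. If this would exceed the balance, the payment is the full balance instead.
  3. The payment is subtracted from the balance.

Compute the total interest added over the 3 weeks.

# | Opening | Interest | Payment | End bal
1 | $35,811.93 | $250.68 | $13,537.13 | $22,525.48
2 | $22,525.48 | $157.68 | $13,537.13 | $9,146.03
3 | $9,146.03 | $64.02 | $9,210.05 | $0.00
Total interest: $250.68 + $157.68 + $64.02 = $472.38

$472.38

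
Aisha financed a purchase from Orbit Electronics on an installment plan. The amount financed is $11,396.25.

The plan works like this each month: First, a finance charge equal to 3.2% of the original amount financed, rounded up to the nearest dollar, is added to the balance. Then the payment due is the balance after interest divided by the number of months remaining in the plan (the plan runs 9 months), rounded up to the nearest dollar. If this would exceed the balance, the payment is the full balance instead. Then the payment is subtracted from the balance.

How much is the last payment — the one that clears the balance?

# | Opening | Interest | Payment | End bal
1 | $11,396.25 | $365.00 | $1,307.00 | $10,454.25
2 | $10,454.25 | $365.00 | $1,353.00 | $9,466.25
3 | $9,466.25 | $365.00 | $1,405.00 | $8,426.25
4 | $8,426.25 | $365.00 | $1,466.00 | $7,325.25
5 | $7,325.25 | $365.00 | $1,539.00 | $6,151.25
6 | $6,151.25 | $365.00 | $1,630.00 | $4,886.25
7 | $4,886.25 | $365.00 | $1,751.00 | $3,500.25
8 | $3,500.25 | $365.00 | $1,933.00 | $1,932.25
9 | $1,932.25 | $365.00 | $2,297.25 | $0.00

$2,297.25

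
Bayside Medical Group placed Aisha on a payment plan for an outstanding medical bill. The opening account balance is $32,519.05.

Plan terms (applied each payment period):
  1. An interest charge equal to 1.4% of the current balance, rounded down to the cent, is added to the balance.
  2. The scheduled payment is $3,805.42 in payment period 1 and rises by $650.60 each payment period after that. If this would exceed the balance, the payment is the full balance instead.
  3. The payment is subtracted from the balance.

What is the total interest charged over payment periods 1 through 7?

$1,855.27

Payment period 1: opening $32,519.05; interest $455.26 → $32,974.31; payment $3,805.42; balance $29,168.89
Payment period 2: opening $29,168.89; interest $408.36 → $29,577.25; payment $4,456.02; balance $25,121.23
Payment period 3: opening $25,121.23; interest $351.69 → $25,472.92; payment $5,106.62; balance $20,366.30
Payment period 4: opening $20,366.30; interest $285.12 → $20,651.42; payment $5,757.22; balance $14,894.20
Payment period 5: opening $14,894.20; interest $208.51 → $15,102.71; payment $6,407.82; balance $8,694.89
Payment period 6: opening $8,694.89; interest $121.72 → $8,816.61; payment $7,058.42; balance $1,758.19
Payment period 7: opening $1,758.19; interest $24.61 → $1,782.80; payment $1,782.80; balance $0.00
Total interest: $455.26 + $408.36 + $351.69 + $285.12 + $208.51 + $121.72 + $24.61 = $1,855.27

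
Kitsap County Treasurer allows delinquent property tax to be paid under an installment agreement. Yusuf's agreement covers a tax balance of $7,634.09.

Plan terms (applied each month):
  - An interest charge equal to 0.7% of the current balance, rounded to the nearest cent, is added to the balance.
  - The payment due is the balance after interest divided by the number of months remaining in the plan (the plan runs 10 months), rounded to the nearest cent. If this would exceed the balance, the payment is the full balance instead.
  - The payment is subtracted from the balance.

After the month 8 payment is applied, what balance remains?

Month 1: $7,634.09 +$53.44 interest = $7,687.53; pay $768.75 → $6,918.78
Month 2: $6,918.78 +$48.43 interest = $6,967.21; pay $774.13 → $6,193.08
Month 3: $6,193.08 +$43.35 interest = $6,236.43; pay $779.55 → $5,456.88
Month 4: $5,456.88 +$38.20 interest = $5,495.08; pay $785.01 → $4,710.07
Month 5: $4,710.07 +$32.97 interest = $4,743.04; pay $790.51 → $3,952.53
Month 6: $3,952.53 +$27.67 interest = $3,980.20; pay $796.04 → $3,184.16
Month 7: $3,184.16 +$22.29 interest = $3,206.45; pay $801.61 → $2,404.84
Month 8: $2,404.84 +$16.83 interest = $2,421.67; pay $807.22 → $1,614.45

$1,614.45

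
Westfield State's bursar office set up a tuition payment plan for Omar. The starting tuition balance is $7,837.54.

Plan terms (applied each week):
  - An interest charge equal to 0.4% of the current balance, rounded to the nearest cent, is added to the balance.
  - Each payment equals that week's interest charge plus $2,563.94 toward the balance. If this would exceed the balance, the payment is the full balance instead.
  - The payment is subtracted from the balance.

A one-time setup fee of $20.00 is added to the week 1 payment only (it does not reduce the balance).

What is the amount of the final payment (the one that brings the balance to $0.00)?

$146.30

Week 1: $7,837.54 +$31.35 interest = $7,868.89; pay $2,595.29 (+ $20.00 fee) → $5,273.60
Week 2: $5,273.60 +$21.09 interest = $5,294.69; pay $2,585.03 → $2,709.66
Week 3: $2,709.66 +$10.84 interest = $2,720.50; pay $2,574.78 → $145.72
Week 4: $145.72 +$0.58 interest = $146.30; pay $146.30 → $0.00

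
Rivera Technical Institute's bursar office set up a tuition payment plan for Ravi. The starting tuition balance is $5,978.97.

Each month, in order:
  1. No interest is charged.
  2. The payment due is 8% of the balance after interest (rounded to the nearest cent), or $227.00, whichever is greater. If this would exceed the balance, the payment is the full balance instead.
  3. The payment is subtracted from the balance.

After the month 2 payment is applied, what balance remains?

$5,060.60

Month 1: opening $5,978.97; payment $478.32; balance $5,500.65
Month 2: opening $5,500.65; payment $440.05; balance $5,060.60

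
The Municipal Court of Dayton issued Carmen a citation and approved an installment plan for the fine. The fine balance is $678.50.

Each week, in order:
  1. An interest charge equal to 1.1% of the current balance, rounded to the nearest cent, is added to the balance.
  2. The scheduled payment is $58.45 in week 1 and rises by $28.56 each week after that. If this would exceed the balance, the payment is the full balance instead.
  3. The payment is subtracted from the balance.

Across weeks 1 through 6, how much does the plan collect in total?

Week 1: opening $678.50; interest $7.46 → $685.96; payment $58.45; balance $627.51
Week 2: opening $627.51; interest $6.90 → $634.41; payment $87.01; balance $547.40
Week 3: opening $547.40; interest $6.02 → $553.42; payment $115.57; balance $437.85
Week 4: opening $437.85; interest $4.82 → $442.67; payment $144.13; balance $298.54
Week 5: opening $298.54; interest $3.28 → $301.82; payment $172.69; balance $129.13
Week 6: opening $129.13; interest $1.42 → $130.55; payment $130.55; balance $0.00
Total paid: $708.40

$708.40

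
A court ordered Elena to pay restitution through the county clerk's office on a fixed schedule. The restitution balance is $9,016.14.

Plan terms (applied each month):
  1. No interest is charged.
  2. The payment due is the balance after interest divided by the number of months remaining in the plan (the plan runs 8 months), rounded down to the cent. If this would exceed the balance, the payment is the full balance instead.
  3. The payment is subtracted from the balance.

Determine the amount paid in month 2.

$1,127.01

Month 1: $9,016.14 − $1,127.01 → $7,889.13
Month 2: $7,889.13 − $1,127.01 → $6,762.12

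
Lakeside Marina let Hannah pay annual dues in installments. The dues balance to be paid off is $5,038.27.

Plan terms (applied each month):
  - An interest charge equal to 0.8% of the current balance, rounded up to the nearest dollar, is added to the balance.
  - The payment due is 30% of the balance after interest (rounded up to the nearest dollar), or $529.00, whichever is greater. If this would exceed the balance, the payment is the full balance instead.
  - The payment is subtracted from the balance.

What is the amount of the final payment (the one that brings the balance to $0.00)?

$209.27

# | Opening | Interest | Payment | End bal
1 | $5,038.27 | $41.00 | $1,524.00 | $3,555.27
2 | $3,555.27 | $29.00 | $1,076.00 | $2,508.27
3 | $2,508.27 | $21.00 | $759.00 | $1,770.27
4 | $1,770.27 | $15.00 | $536.00 | $1,249.27
5 | $1,249.27 | $10.00 | $529.00 | $730.27
6 | $730.27 | $6.00 | $529.00 | $207.27
7 | $207.27 | $2.00 | $209.27 | $0.00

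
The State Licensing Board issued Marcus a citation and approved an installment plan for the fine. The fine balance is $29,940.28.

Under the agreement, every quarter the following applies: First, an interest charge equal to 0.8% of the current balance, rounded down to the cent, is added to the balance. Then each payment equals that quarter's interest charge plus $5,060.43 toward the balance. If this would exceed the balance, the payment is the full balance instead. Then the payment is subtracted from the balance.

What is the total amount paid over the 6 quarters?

$30,770.13

# | Opening | Interest | Payment | End bal
1 | $29,940.28 | $239.52 | $5,299.95 | $24,879.85
2 | $24,879.85 | $199.03 | $5,259.46 | $19,819.42
3 | $19,819.42 | $158.55 | $5,218.98 | $14,758.99
4 | $14,758.99 | $118.07 | $5,178.50 | $9,698.56
5 | $9,698.56 | $77.58 | $5,138.01 | $4,638.13
6 | $4,638.13 | $37.10 | $4,675.23 | $0.00
Total paid: $30,770.13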